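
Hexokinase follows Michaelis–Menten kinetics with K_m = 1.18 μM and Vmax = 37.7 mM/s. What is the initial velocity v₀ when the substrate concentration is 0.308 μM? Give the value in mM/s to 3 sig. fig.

7.80 mM/s

[S]/(Km+[S]) = 0.308/1.488 = 0.2070, the fractional saturation.
v = 0.2070 × Vmax = 0.2070 × 37.7 = 7.80 mM/s.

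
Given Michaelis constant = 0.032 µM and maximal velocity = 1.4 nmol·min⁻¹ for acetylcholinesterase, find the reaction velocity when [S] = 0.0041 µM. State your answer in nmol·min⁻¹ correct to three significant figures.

0.159 nmol·min⁻¹

v = Vmax·[S]/(Km + [S]) = 1.4 × 0.0041 / (0.032 + 0.0041)
  = 0.005740 / 0.03610 = 0.159 nmol·min⁻¹.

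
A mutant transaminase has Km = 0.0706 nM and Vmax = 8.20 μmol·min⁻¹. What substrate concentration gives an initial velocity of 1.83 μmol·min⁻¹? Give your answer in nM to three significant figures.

The required fractional saturation is v/Vmax = 1.83/8.20 = 0.2232.
Then [S]/(Km+[S]) = 0.2232 ⇒ [S] = 0.0706 × 0.2232/(1 − 0.2232) = 0.0203 nM.

0.0203 nM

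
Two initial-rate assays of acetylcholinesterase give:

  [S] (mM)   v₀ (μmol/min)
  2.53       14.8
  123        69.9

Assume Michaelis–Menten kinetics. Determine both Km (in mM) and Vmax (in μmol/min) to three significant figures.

Km = 10.4 mM; Vmax = 75.8 μmol/min

From v = Vmax[S]/(Km+[S]), each point gives Vmax = v(Km+[S])/[S].
Equating: 14.8(Km+2.53)/2.53 = 69.9(Km+123)/123.
5.850·Km + 14.8 = 0.5683·Km + 69.9, so (5.850 − 0.5683)·Km = 69.9 − 14.8.
Km = 55.10/5.282 = 10.4 mM; then Vmax = 14.8(10.4+2.53)/2.53 = 75.8 μmol/min.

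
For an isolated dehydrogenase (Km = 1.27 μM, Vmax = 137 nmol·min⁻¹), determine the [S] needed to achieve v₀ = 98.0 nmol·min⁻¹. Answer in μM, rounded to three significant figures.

3.19 μM

The required fractional saturation is v/Vmax = 98.0/137 = 0.7153.
Then [S]/(Km+[S]) = 0.7153 ⇒ [S] = 1.27 × 0.7153/(1 − 0.7153) = 3.19 μM.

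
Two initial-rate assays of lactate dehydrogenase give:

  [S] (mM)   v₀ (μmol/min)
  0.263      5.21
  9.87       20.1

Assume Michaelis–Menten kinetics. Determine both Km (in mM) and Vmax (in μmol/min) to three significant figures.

Km = 0.838 mM; Vmax = 21.8 μmol/min

From v = Vmax[S]/(Km+[S]), each point gives Vmax = v(Km+[S])/[S].
Equating: 5.21(Km+0.263)/0.263 = 20.1(Km+9.87)/9.87.
19.81·Km + 5.21 = 2.036·Km + 20.1, so (19.81 − 2.036)·Km = 20.1 − 5.21.
Km = 14.89/17.77 = 0.838 mM; then Vmax = 5.21(0.838+0.263)/0.263 = 21.8 μmol/min.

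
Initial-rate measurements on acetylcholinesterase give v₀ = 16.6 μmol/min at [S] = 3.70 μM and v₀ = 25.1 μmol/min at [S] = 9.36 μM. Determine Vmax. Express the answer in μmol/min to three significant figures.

37.7 μmol/min

In reciprocal form, 1/v = (Km/Vmax)·(1/[S]) + 1/Vmax. The two points give (1/[S], 1/v) = (0.2703, 0.06024) and (0.1068, 0.03984).
Slope = (0.06024 − 0.03984)/(0.2703 − 0.1068) = 0.1248; intercept = 0.06024 − 0.1248×0.2703 = 0.02650.
Vmax = 1/intercept = 37.7 μmol/min; Km = slope × Vmax = 0.1248 × 37.7 = 4.71 μM.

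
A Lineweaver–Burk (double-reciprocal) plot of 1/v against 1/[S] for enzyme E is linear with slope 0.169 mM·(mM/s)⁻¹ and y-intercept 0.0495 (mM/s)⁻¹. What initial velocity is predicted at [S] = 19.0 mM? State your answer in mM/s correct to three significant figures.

The y-intercept is 1/Vmax, so Vmax = 1/0.0495 = 20.2 mM/s.
The slope is Km/Vmax, so Km = 0.169 × 20.2 = 3.41 mM.
Then v = 20.2 × 19.0/(3.41 + 19.0) = 17.1 mM/s.

17.1 mM/s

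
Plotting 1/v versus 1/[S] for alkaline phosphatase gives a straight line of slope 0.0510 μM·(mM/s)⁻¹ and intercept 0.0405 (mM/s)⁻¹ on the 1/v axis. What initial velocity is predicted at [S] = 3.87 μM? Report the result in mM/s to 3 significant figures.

18.6 mM/s

The y-intercept is 1/Vmax, so Vmax = 1/0.0405 = 24.7 mM/s.
The slope is Km/Vmax, so Km = 0.0510 × 24.7 = 1.26 μM.
Then v = 24.7 × 3.87/(1.26 + 3.87) = 18.6 mM/s.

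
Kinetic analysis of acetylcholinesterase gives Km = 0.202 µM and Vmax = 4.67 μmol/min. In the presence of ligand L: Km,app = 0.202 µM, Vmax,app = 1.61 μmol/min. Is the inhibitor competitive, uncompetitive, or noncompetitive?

noncompetitive

Vmax decreases (4.67 → 1.61 μmol/min) while Km is unchanged — pure noncompetitive inhibition.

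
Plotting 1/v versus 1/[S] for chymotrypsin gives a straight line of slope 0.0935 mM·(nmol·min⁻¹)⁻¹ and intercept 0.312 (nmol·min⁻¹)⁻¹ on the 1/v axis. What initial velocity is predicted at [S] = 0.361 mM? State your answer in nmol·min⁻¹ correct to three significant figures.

1.75 nmol·min⁻¹

The y-intercept is 1/Vmax, so Vmax = 1/0.312 = 3.21 nmol·min⁻¹.
The slope is Km/Vmax, so Km = 0.0935 × 3.21 = 0.300 mM.
Then v = 3.21 × 0.361/(0.300 + 0.361) = 1.75 nmol·min⁻¹.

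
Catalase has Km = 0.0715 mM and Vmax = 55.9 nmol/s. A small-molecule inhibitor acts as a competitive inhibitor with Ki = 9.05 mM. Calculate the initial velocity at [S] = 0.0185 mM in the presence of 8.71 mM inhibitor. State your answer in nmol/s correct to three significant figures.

6.51 nmol/s

With α = 1 + [I]/Ki = 1 + 8.71/9.05 = 1.962, the competitive rate law is v = Vmax[S] / (αKm + [S]).
v = 55.9×0.0185 / (1.962×0.0715 + 0.0185) = 1.034/0.1588 = 6.51 nmol/s.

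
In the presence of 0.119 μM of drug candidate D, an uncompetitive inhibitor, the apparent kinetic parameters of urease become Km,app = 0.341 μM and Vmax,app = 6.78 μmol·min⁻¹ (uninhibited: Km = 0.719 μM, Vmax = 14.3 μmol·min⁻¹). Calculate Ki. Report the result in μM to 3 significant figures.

0.107 μM

Uncompetitive: Vmax,app = Vmax/α (and Km,app = Km/α) with α = 1 + [I]/Ki.
α = Vmax/Vmax,app = 14.3/6.78 = 2.109.
Ki = [I]/(α − 1) = 0.119/1.109 = 0.107 μM.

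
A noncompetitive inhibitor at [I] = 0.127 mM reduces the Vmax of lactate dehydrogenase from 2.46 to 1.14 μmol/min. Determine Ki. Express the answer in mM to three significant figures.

Noncompetitive: Vmax,app = Vmax/α with α = 1 + [I]/Ki.
α = Vmax/Vmax,app = 2.46/1.14 = 2.158.
Since α = 1 + [I]/Ki, [I]/Ki = 2.158 − 1 = 1.158 and Ki = 0.127/1.158 = 0.110 mM.

0.110 mM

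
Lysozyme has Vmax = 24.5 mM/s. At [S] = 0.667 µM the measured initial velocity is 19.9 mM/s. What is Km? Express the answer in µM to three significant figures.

0.154 µM

v/Vmax = 19.9/24.5 = 0.8122 = [S]/(Km+[S]).
So Km + [S] = [S]/0.8122 = 0.8212 µM, giving Km = 0.8212 − 0.667 = 0.154 µM.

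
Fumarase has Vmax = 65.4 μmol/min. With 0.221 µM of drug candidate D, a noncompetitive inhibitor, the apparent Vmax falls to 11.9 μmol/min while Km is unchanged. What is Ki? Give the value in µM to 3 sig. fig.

0.0492 µM

Noncompetitive: Vmax,app = Vmax/α with α = 1 + [I]/Ki.
α = Vmax/Vmax,app = 65.4/11.9 = 5.496.
Ki = [I]/(α − 1) = 0.221/4.496 = 0.0492 µM.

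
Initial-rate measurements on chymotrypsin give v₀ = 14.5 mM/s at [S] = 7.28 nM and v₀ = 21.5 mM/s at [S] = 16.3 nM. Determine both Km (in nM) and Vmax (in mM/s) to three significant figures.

Km = 10.4 nM; Vmax = 35.2 mM/s

In reciprocal form, 1/v = (Km/Vmax)·(1/[S]) + 1/Vmax. The two points give (1/[S], 1/v) = (0.1374, 0.06897) and (0.06135, 0.04651).
Slope = (0.06897 − 0.04651)/(0.1374 − 0.06135) = 0.2954; intercept = 0.06897 − 0.2954×0.1374 = 0.02839.
Vmax = 1/intercept = 35.2 mM/s; Km = slope × Vmax = 0.2954 × 35.2 = 10.4 nM.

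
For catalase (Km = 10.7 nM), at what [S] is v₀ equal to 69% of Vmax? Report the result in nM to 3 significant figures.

v/Vmax = [S]/(Km+[S]) = 0.69, so [S] = Km·0.69/(1 − 0.69) = 10.7 × 2.226.
[S] = 23.8 nM.

23.8 nM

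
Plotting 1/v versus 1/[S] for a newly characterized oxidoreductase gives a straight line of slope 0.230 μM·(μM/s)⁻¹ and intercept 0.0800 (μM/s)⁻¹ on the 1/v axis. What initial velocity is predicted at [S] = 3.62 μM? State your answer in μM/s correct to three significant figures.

6.97 μM/s

The y-intercept is 1/Vmax, so Vmax = 1/0.0800 = 12.5 μM/s.
The slope is Km/Vmax, so Km = 0.230 × 12.5 = 2.88 μM.
Then v = 12.5 × 3.62/(2.88 + 3.62) = 6.97 μM/s.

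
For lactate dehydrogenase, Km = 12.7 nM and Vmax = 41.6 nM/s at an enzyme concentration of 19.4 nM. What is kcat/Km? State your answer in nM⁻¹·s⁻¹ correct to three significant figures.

0.169 nM⁻¹·s⁻¹

kcat = Vmax/[E]total = 41.6/19.4 = 2.14 s⁻¹.
kcat/Km = 2.14/12.7 = 0.169 nM⁻¹·s⁻¹.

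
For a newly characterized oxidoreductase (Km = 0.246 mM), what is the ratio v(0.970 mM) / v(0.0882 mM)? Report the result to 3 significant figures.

Since Vmax cancels, v₂/v₁ = [S]₂(Km+[S]₁) / [S]₁(Km+[S]₂).
= 0.970×(0.246+0.0882) / (0.0882×(0.246+0.970)) = 0.3242/0.1073 = 3.02.

3.02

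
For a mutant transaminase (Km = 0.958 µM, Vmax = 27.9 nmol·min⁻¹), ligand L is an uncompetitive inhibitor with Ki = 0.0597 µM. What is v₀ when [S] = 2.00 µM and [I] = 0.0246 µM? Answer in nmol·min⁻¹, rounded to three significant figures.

α = 1 + [I]/Ki = 1 + 0.0246/0.0597 = 1.412.
For an uncompetitive inhibitor, both parameters are divided by α, giving Vmax/α and Km/α: Km,app = 0.678 µM, Vmax,app = 19.8 nmol·min⁻¹.
v = Vmax,app·[S]/(Km,app + [S]) = 19.8 × 2.00/(0.678 + 2.00) = 14.8 nmol·min⁻¹.

14.8 nmol·min⁻¹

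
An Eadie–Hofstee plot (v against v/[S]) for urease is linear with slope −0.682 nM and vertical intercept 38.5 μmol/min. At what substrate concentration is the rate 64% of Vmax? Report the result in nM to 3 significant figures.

1.21 nM

The Eadie–Hofstee slope gives Km = 0.682 nM (slope = −Km).
v/Vmax = [S]/(Km+[S]) = 0.64 ⇒ [S] = Km·0.64/(1−0.64) = 0.682 × 1.778 = 1.21 nM.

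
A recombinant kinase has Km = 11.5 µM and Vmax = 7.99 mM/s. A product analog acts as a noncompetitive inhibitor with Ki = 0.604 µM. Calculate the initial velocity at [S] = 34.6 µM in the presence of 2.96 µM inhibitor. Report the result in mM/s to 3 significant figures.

α = 1 + [I]/Ki = 1 + 2.96/0.604 = 5.901.
For a noncompetitive inhibitor, Vmax is reduced to Vmax/α while Km is unchanged: Km,app = 11.5 µM, Vmax,app = 1.35 mM/s.
v = Vmax,app·[S]/(Km,app + [S]) = 1.35 × 34.6/(11.5 + 34.6) = 1.02 mM/s.

1.02 mM/s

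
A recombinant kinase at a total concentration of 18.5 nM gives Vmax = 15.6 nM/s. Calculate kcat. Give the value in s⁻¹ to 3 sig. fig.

0.843 s⁻¹

kcat = Vmax/[E]total = 15.6 nM/s / 18.5 nM = 0.843 s⁻¹.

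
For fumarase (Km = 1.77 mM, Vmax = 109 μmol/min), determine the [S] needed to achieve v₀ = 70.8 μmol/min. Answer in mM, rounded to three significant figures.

The required fractional saturation is v/Vmax = 70.8/109 = 0.6495.
Then [S]/(Km+[S]) = 0.6495 ⇒ [S] = 1.77 × 0.6495/(1 − 0.6495) = 3.28 mM.

3.28 mM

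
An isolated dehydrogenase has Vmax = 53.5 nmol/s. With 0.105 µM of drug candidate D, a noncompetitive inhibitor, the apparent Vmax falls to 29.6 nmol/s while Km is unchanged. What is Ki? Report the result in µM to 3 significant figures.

Noncompetitive: Vmax,app = Vmax/α with α = 1 + [I]/Ki.
α = Vmax/Vmax,app = 53.5/29.6 = 1.807.
Ki = [I]/(α − 1) = 0.105/0.8074 = 0.130 µM.

0.130 µM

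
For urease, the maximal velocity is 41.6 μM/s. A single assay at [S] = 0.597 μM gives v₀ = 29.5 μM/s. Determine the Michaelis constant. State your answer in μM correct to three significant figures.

0.245 μM

v/Vmax = 29.5/41.6 = 0.7091 = [S]/(Km+[S]).
So Km + [S] = [S]/0.7091 = 0.8419 μM, giving Km = 0.8419 − 0.597 = 0.245 μM.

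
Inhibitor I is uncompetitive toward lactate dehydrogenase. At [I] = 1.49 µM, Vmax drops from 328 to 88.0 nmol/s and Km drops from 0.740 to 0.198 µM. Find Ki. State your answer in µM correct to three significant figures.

Uncompetitive: Vmax,app = Vmax/α (and Km,app = Km/α) with α = 1 + [I]/Ki.
α = Vmax/Vmax,app = 328/88.0 = 3.727.
Ki = [I]/(α − 1) = 1.49/2.727 = 0.546 µM.

0.546 µM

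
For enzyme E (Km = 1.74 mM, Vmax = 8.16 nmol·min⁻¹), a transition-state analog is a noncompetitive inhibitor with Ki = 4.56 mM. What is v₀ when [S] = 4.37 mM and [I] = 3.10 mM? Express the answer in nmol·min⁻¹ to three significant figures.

3.47 nmol·min⁻¹

α = 1 + [I]/Ki = 1 + 3.10/4.56 = 1.680.
For a noncompetitive inhibitor, Vmax is reduced to Vmax/α while Km is unchanged: Km,app = 1.74 mM, Vmax,app = 4.86 nmol·min⁻¹.
v = Vmax,app·[S]/(Km,app + [S]) = 4.86 × 4.37/(1.74 + 4.37) = 3.47 nmol·min⁻¹.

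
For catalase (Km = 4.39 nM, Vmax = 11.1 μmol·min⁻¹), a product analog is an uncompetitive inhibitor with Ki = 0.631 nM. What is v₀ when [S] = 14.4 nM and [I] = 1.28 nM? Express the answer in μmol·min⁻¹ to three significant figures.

With α = 1 + [I]/Ki = 1 + 1.28/0.631 = 3.029, the uncompetitive rate law is v = (Vmax/α)·[S] / (Km/α + [S]).
v = (11.1/3.029)×14.4 / (4.39/3.029 + 14.4) = 52.78/15.85 = 3.33 μmol·min⁻¹.

3.33 μmol·min⁻¹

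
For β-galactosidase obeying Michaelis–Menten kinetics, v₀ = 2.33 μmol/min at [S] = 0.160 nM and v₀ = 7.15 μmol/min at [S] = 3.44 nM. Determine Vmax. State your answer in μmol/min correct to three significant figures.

7.95 μmol/min

In reciprocal form, 1/v = (Km/Vmax)·(1/[S]) + 1/Vmax. The two points give (1/[S], 1/v) = (6.250, 0.4292) and (0.2907, 0.1399).
Slope = (0.4292 − 0.1399)/(6.250 − 0.2907) = 0.04855; intercept = 0.4292 − 0.04855×6.250 = 0.1257.
Vmax = 1/intercept = 7.95 μmol/min; Km = slope × Vmax = 0.04855 × 7.95 = 0.386 nM.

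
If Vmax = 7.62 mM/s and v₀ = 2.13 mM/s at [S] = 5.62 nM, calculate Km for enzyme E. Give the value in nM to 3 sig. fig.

14.5 nM

From v = Vmax[S]/(Km+[S]), Km = [S](Vmax − v)/v.
Km = 5.62 × (7.62 − 2.13) / 2.13 = 30.85/2.13 = 14.5 nM.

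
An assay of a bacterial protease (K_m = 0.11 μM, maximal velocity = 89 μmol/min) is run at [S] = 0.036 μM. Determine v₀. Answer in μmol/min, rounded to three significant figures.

21.9 μmol/min

v = Vmax·[S]/(Km + [S]) = 89 × 0.036 / (0.11 + 0.036)
  = 3.204 / 0.1460 = 21.9 μmol/min.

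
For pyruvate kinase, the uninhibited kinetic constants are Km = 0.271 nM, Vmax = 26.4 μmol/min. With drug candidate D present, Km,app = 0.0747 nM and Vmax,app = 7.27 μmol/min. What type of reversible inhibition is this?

Both Km and Vmax decrease by the same factor (~3.63-fold) — characteristic of uncompetitive inhibition.

uncompetitive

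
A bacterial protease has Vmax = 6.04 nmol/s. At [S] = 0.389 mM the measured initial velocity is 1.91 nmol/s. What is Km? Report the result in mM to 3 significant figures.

0.841 mM

v/Vmax = 1.91/6.04 = 0.3162 = [S]/(Km+[S]).
So Km + [S] = [S]/0.3162 = 1.230 mM, giving Km = 1.230 − 0.389 = 0.841 mM.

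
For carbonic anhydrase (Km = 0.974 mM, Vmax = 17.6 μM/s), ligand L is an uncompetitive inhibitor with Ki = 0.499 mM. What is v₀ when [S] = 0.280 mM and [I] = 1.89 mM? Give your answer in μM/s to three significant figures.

2.13 μM/s

With α = 1 + [I]/Ki = 1 + 1.89/0.499 = 4.788, the uncompetitive rate law is v = (Vmax/α)·[S] / (Km/α + [S]).
v = (17.6/4.788)×0.280 / (0.974/4.788 + 0.280) = 1.029/0.4834 = 2.13 μM/s.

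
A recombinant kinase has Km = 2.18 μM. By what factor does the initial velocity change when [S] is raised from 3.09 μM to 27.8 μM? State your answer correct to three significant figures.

1.58

Since Vmax cancels, v₂/v₁ = [S]₂(Km+[S]₁) / [S]₁(Km+[S]₂).
= 27.8×(2.18+3.09) / (3.09×(2.18+27.8)) = 146.5/92.64 = 1.58.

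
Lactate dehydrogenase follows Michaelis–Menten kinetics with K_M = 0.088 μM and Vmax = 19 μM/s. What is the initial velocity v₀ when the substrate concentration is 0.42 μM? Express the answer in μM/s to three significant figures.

v = Vmax·[S]/(Km + [S]) = 19 × 0.42 / (0.088 + 0.42)
  = 7.980 / 0.5080 = 15.7 μM/s.

15.7 μM/s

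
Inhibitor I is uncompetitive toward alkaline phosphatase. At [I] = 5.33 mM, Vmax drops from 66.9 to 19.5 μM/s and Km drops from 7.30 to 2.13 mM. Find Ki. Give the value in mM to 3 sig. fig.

Uncompetitive: Vmax,app = Vmax/α (and Km,app = Km/α) with α = 1 + [I]/Ki.
α = Vmax/Vmax,app = 66.9/19.5 = 3.431.
Since α = 1 + [I]/Ki, [I]/Ki = 3.431 − 1 = 2.431 and Ki = 5.33/2.431 = 2.19 mM.

2.19 mM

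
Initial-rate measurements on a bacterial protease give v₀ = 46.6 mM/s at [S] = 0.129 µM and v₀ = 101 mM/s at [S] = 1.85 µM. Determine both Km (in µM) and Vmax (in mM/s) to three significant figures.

Km = 0.177 µM; Vmax = 111 mM/s

From v = Vmax[S]/(Km+[S]), each point gives Vmax = v(Km+[S])/[S].
Equating: 46.6(Km+0.129)/0.129 = 101(Km+1.85)/1.85.
361.2·Km + 46.6 = 54.59·Km + 101, so (361.2 − 54.59)·Km = 101 − 46.6.
Km = 54.40/306.6 = 0.177 µM; then Vmax = 46.6(0.177+0.129)/0.129 = 111 mM/s.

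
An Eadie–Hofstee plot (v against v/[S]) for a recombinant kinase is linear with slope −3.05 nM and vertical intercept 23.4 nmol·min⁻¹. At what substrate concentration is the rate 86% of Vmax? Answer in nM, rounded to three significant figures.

18.7 nM

The Eadie–Hofstee slope gives Km = 3.05 nM (slope = −Km).
v/Vmax = [S]/(Km+[S]) = 0.86 ⇒ [S] = Km·0.86/(1−0.86) = 3.05 × 6.143 = 18.7 nM.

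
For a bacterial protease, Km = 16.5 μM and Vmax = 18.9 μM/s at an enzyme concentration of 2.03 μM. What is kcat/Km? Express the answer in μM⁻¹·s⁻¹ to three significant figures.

0.564 μM⁻¹·s⁻¹

kcat = Vmax/[E]total = 18.9/2.03 = 9.31 s⁻¹.
kcat/Km = 9.31/16.5 = 0.564 μM⁻¹·s⁻¹.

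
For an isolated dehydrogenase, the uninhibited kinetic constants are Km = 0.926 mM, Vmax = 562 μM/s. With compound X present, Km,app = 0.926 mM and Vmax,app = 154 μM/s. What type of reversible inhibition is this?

Vmax decreases (562 → 154 μM/s) while Km is unchanged — pure noncompetitive inhibition.

noncompetitive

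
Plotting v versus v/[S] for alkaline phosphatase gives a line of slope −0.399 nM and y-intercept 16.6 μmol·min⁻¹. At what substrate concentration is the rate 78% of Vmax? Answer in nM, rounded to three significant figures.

The Eadie–Hofstee slope gives Km = 0.399 nM (slope = −Km).
v/Vmax = [S]/(Km+[S]) = 0.78 ⇒ [S] = Km·0.78/(1−0.78) = 0.399 × 3.545 = 1.41 nM.

1.41 nM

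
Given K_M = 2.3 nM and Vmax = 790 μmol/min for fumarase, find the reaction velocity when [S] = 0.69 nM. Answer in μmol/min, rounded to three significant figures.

v = Vmax·[S]/(Km + [S]) = 790 × 0.69 / (2.3 + 0.69)
  = 545.1 / 2.990 = 182 μmol/min.

182 μmol/min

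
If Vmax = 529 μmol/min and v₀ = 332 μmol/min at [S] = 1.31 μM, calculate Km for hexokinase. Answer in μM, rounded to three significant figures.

v/Vmax = 332/529 = 0.6276 = [S]/(Km+[S]).
So Km + [S] = [S]/0.6276 = 2.087 μM, giving Km = 2.087 − 1.31 = 0.777 μM.

0.777 μM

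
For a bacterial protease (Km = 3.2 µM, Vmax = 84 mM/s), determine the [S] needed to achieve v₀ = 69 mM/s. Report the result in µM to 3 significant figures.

Rearranging v = Vmax[S]/(Km+[S]) gives [S] = Km·v/(Vmax − v).
[S] = 3.2 × 69 / (84 − 69) = 220.8/15.00 = 14.7 µM.

14.7 µM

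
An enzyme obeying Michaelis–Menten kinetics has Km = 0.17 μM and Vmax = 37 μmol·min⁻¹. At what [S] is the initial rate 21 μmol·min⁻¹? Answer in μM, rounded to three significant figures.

Rearranging v = Vmax[S]/(Km+[S]) gives [S] = Km·v/(Vmax − v).
[S] = 0.17 × 21 / (37 − 21) = 3.570/16.00 = 0.223 μM.

0.223 μM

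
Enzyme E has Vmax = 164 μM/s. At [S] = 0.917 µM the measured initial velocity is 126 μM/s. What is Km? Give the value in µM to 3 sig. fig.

0.277 µM

From v = Vmax[S]/(Km+[S]), Km = [S](Vmax − v)/v.
Km = 0.917 × (164 − 126) / 126 = 34.85/126 = 0.277 µM.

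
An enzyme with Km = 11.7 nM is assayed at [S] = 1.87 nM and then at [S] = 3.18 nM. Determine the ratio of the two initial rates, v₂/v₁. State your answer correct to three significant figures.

The fractional saturations are [S]/(Km+[S]) = 1.87/13.57 = 0.1378 and 3.18/14.88 = 0.2137.
v₂/v₁ is just their ratio: 0.2137/0.1378 = 1.55.

1.55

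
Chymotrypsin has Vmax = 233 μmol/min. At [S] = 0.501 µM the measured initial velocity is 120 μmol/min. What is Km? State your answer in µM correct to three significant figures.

v/Vmax = 120/233 = 0.5150 = [S]/(Km+[S]).
So Km + [S] = [S]/0.5150 = 0.9728 µM, giving Km = 0.9728 − 0.501 = 0.472 µM.

0.472 µM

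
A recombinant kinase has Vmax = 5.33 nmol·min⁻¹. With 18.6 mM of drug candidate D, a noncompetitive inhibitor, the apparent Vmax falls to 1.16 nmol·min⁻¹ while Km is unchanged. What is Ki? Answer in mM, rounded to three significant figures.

5.17 mM

Noncompetitive: Vmax,app = Vmax/α with α = 1 + [I]/Ki.
α = Vmax/Vmax,app = 5.33/1.16 = 4.595.
Ki = [I]/(α − 1) = 18.6/3.595 = 5.17 mM.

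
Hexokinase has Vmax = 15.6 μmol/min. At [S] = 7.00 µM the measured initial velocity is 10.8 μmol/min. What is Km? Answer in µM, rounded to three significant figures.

3.11 µM

v/Vmax = 10.8/15.6 = 0.6923 = [S]/(Km+[S]).
So Km + [S] = [S]/0.6923 = 10.11 µM, giving Km = 10.11 − 7.00 = 3.11 µM.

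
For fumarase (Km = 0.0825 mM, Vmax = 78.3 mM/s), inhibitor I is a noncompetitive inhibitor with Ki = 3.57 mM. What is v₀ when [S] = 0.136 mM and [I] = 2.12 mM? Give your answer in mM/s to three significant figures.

α = 1 + [I]/Ki = 1 + 2.12/3.57 = 1.594.
For a noncompetitive inhibitor, Vmax is reduced to Vmax/α while Km is unchanged: Km,app = 0.0825 mM, Vmax,app = 49.1 mM/s.
v = Vmax,app·[S]/(Km,app + [S]) = 49.1 × 0.136/(0.0825 + 0.136) = 30.6 mM/s.

30.6 mM/s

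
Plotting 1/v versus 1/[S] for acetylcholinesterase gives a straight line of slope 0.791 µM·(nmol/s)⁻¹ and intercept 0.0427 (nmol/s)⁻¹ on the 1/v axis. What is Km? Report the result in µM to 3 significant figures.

y-intercept = 1/Vmax ⇒ Vmax = 23.4 nmol/s; slope = Km/Vmax ⇒ Km = slope × Vmax.
Km = 0.791 × 23.4 = 18.5 µM.

18.5 µM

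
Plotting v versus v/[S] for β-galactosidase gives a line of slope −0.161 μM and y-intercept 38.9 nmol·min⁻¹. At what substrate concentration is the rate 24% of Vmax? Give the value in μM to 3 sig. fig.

The Eadie–Hofstee slope gives Km = 0.161 μM (slope = −Km).
v/Vmax = [S]/(Km+[S]) = 0.24 ⇒ [S] = Km·0.24/(1−0.24) = 0.161 × 0.3158 = 0.0508 μM.

0.0508 μM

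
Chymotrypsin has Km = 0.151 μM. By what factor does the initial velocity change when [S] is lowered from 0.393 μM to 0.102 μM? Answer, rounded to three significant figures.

The fractional saturations are [S]/(Km+[S]) = 0.393/0.5440 = 0.7224 and 0.102/0.2530 = 0.4032.
v₂/v₁ is just their ratio: 0.4032/0.7224 = 0.558.

0.558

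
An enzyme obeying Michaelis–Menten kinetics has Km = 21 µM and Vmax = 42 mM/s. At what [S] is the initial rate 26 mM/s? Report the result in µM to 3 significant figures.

34.1 µM

Rearranging v = Vmax[S]/(Km+[S]) gives [S] = Km·v/(Vmax − v).
[S] = 21 × 26 / (42 − 26) = 546.0/16.00 = 34.1 µM.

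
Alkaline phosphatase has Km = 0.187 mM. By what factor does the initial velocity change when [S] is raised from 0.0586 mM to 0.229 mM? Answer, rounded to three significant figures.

2.31

Since Vmax cancels, v₂/v₁ = [S]₂(Km+[S]₁) / [S]₁(Km+[S]₂).
= 0.229×(0.187+0.0586) / (0.0586×(0.187+0.229)) = 0.05624/0.02438 = 2.31.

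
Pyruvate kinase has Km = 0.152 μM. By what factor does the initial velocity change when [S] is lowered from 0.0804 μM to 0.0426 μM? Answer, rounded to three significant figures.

0.633

The fractional saturations are [S]/(Km+[S]) = 0.0804/0.2324 = 0.3460 and 0.0426/0.1946 = 0.2189.
v₂/v₁ is just their ratio: 0.2189/0.3460 = 0.633.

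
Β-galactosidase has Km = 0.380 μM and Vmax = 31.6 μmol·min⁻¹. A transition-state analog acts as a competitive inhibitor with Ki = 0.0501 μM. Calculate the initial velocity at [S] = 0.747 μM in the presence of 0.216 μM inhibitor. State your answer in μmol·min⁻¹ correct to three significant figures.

8.54 μmol·min⁻¹

α = 1 + [I]/Ki = 1 + 0.216/0.0501 = 5.311.
For a competitive inhibitor, Vmax is unchanged and the apparent Km becomes α·Km: Km,app = 2.02 μM, Vmax,app = 31.6 μmol·min⁻¹.
v = Vmax,app·[S]/(Km,app + [S]) = 31.6 × 0.747/(2.02 + 0.747) = 8.54 μmol·min⁻¹.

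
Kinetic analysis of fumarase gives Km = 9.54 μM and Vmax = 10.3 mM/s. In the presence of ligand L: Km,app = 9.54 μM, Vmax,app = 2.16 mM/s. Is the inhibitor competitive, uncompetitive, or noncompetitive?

noncompetitive

Vmax decreases (10.3 → 2.16 mM/s) while Km is unchanged — pure noncompetitive inhibition.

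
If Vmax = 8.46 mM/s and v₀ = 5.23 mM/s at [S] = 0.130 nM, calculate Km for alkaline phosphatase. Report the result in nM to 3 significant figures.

From v = Vmax[S]/(Km+[S]), Km = [S](Vmax − v)/v.
Km = 0.130 × (8.46 − 5.23) / 5.23 = 0.4199/5.23 = 0.0803 nM.

0.0803 nM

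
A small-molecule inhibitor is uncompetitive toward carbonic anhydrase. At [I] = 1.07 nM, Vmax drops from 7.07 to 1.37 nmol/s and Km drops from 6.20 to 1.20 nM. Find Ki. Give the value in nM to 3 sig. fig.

Uncompetitive: Vmax,app = Vmax/α (and Km,app = Km/α) with α = 1 + [I]/Ki.
α = Vmax/Vmax,app = 7.07/1.37 = 5.161.
Ki = [I]/(α − 1) = 1.07/4.161 = 0.257 nM.

0.257 nM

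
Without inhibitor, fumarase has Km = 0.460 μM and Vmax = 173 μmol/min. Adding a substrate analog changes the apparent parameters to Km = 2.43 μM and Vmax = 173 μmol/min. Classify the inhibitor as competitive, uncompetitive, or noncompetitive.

competitive

Km increases (0.460 → 2.43 μM) while Vmax is unchanged — the hallmark of competitive inhibition.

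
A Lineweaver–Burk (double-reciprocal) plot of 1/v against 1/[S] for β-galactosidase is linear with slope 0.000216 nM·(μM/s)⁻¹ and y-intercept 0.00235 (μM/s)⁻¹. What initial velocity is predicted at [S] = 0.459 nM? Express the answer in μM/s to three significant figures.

355 μM/s

The y-intercept is 1/Vmax, so Vmax = 1/0.00235 = 426 μM/s.
The slope is Km/Vmax, so Km = 0.000216 × 426 = 0.0919 nM.
Then v = 426 × 0.459/(0.0919 + 0.459) = 355 μM/s.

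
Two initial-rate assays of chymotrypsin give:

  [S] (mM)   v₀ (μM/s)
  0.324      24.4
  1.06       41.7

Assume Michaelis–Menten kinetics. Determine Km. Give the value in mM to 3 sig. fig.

In reciprocal form, 1/v = (Km/Vmax)·(1/[S]) + 1/Vmax. The two points give (1/[S], 1/v) = (3.086, 0.04098) and (0.9434, 0.02398).
Slope = (0.04098 − 0.02398)/(3.086 − 0.9434) = 0.007934; intercept = 0.04098 − 0.007934×3.086 = 0.01650.
Vmax = 1/intercept = 60.6 μM/s; Km = slope × Vmax = 0.007934 × 60.6 = 0.481 mM.

0.481 mM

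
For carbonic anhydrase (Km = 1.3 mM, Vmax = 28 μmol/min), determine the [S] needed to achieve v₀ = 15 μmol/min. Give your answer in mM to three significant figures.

1.50 mM

Rearranging v = Vmax[S]/(Km+[S]) gives [S] = Km·v/(Vmax − v).
[S] = 1.3 × 15 / (28 − 15) = 19.50/13.00 = 1.50 mM.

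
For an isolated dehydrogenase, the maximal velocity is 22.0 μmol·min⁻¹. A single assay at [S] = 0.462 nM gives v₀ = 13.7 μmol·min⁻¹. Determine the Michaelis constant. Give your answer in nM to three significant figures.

v/Vmax = 13.7/22.0 = 0.6227 = [S]/(Km+[S]).
So Km + [S] = [S]/0.6227 = 0.7419 nM, giving Km = 0.7419 − 0.462 = 0.280 nM.

0.280 nM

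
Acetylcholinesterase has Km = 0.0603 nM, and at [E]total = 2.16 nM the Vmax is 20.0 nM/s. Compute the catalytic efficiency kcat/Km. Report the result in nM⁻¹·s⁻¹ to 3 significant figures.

kcat = Vmax/[E]total = 20.0/2.16 = 9.26 s⁻¹.
kcat/Km = 9.26/0.0603 = 154 nM⁻¹·s⁻¹.

154 nM⁻¹·s⁻¹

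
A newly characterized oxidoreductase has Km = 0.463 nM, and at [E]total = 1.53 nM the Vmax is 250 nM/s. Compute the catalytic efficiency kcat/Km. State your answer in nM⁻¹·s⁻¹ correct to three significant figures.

353 nM⁻¹·s⁻¹

kcat = Vmax/[E]total = 250/1.53 = 163 s⁻¹.
kcat/Km = 163/0.463 = 353 nM⁻¹·s⁻¹.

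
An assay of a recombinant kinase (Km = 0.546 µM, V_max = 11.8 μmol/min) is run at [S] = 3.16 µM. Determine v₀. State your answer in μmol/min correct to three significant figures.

10.1 μmol/min

[S]/(Km+[S]) = 3.16/3.706 = 0.8527, the fractional saturation.
v = 0.8527 × Vmax = 0.8527 × 11.8 = 10.1 μmol/min.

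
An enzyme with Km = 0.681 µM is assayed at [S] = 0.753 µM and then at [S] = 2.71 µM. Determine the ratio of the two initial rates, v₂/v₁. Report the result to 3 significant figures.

1.52

Since Vmax cancels, v₂/v₁ = [S]₂(Km+[S]₁) / [S]₁(Km+[S]₂).
= 2.71×(0.681+0.753) / (0.753×(0.681+2.71)) = 3.886/2.553 = 1.52.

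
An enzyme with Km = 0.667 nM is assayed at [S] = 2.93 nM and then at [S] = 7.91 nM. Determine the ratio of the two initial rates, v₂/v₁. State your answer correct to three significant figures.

The fractional saturations are [S]/(Km+[S]) = 2.93/3.597 = 0.8146 and 7.91/8.577 = 0.9222.
v₂/v₁ is just their ratio: 0.9222/0.8146 = 1.13.

1.13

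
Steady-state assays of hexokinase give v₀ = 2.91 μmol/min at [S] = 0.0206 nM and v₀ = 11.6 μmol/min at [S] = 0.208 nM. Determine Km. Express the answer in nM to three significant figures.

From v = Vmax[S]/(Km+[S]), each point gives Vmax = v(Km+[S])/[S].
Equating: 2.91(Km+0.0206)/0.0206 = 11.6(Km+0.208)/0.208.
141.3·Km + 2.91 = 55.77·Km + 11.6, so (141.3 − 55.77)·Km = 11.6 − 2.91.
Km = 8.690/85.49 = 0.102 nM; then Vmax = 2.91(0.102+0.0206)/0.0206 = 17.3 μmol/min.

0.102 nM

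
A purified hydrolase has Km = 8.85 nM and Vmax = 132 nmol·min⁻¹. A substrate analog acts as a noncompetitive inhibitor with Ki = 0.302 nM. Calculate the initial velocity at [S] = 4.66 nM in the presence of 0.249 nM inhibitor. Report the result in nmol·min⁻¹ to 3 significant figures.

α = 1 + [I]/Ki = 1 + 0.249/0.302 = 1.825.
For a noncompetitive inhibitor, Vmax is reduced to Vmax/α while Km is unchanged: Km,app = 8.85 nM, Vmax,app = 72.3 nmol·min⁻¹.
v = Vmax,app·[S]/(Km,app + [S]) = 72.3 × 4.66/(8.85 + 4.66) = 25.0 nmol·min⁻¹.

25.0 nmol·min⁻¹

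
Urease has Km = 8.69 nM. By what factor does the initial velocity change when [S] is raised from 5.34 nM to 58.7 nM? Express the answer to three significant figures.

2.29

Since Vmax cancels, v₂/v₁ = [S]₂(Km+[S]₁) / [S]₁(Km+[S]₂).
= 58.7×(8.69+5.34) / (5.34×(8.69+58.7)) = 823.6/359.9 = 2.29.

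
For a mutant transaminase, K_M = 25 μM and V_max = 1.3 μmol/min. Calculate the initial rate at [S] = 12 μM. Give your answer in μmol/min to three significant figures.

v = Vmax·[S]/(Km + [S]) = 1.3 × 12 / (25 + 12)
  = 15.60 / 37.00 = 0.422 μmol/min.

0.422 μmol/min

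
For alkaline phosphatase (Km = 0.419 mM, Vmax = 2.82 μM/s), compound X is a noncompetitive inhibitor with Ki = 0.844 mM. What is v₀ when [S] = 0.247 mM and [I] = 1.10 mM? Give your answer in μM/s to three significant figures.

With α = 1 + [I]/Ki = 1 + 1.10/0.844 = 2.303, the noncompetitive rate law is v = (Vmax/α)·[S] / (Km + [S]).
v = (2.82/2.303)×0.247 / (0.419 + 0.247) = 0.3024/0.6660 = 0.454 μM/s.

0.454 μM/s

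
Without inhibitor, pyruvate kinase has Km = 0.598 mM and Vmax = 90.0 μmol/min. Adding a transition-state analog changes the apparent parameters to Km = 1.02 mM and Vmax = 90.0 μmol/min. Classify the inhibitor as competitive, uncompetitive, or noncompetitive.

Km increases (0.598 → 1.02 mM) while Vmax is unchanged — the hallmark of competitive inhibition.

competitive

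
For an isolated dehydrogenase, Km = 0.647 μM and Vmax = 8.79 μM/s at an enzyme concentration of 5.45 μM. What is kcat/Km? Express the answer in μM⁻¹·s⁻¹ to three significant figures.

kcat = Vmax/[E]total = 8.79/5.45 = 1.61 s⁻¹.
kcat/Km = 1.61/0.647 = 2.49 μM⁻¹·s⁻¹.

2.49 μM⁻¹·s⁻¹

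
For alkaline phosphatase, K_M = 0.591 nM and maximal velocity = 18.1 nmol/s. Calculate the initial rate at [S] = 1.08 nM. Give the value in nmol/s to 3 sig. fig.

[S]/(Km+[S]) = 1.08/1.671 = 0.6463, the fractional saturation.
v = 0.6463 × Vmax = 0.6463 × 18.1 = 11.7 nmol/s.

11.7 nmol/s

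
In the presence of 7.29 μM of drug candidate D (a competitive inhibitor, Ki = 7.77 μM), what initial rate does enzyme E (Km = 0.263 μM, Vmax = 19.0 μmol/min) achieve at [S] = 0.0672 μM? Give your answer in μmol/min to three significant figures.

α = 1 + [I]/Ki = 1 + 7.29/7.77 = 1.938.
For a competitive inhibitor, Vmax is unchanged and the apparent Km becomes α·Km: Km,app = 0.510 μM, Vmax,app = 19.0 μmol/min.
v = Vmax,app·[S]/(Km,app + [S]) = 19.0 × 0.0672/(0.510 + 0.0672) = 2.21 μmol/min.

2.21 μmol/min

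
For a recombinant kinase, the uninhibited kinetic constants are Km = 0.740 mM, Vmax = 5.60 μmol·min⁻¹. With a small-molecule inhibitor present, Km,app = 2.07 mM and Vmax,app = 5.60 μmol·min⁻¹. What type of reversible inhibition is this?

competitive

Km increases (0.740 → 2.07 mM) while Vmax is unchanged — the hallmark of competitive inhibition.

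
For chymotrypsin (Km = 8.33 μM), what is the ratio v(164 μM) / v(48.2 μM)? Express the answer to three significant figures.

Since Vmax cancels, v₂/v₁ = [S]₂(Km+[S]₁) / [S]₁(Km+[S]₂).
= 164×(8.33+48.2) / (48.2×(8.33+164)) = 9271/8306 = 1.12.

1.12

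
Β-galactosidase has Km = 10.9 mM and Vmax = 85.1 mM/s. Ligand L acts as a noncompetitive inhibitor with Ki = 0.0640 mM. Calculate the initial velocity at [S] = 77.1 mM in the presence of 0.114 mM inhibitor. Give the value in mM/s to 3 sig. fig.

26.8 mM/s

α = 1 + [I]/Ki = 1 + 0.114/0.0640 = 2.781.
For a noncompetitive inhibitor, Vmax is reduced to Vmax/α while Km is unchanged: Km,app = 10.9 mM, Vmax,app = 30.6 mM/s.
v = Vmax,app·[S]/(Km,app + [S]) = 30.6 × 77.1/(10.9 + 77.1) = 26.8 mM/s.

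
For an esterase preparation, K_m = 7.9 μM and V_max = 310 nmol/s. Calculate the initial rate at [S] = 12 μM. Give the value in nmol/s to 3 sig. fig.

[S]/(Km+[S]) = 12/19.90 = 0.6030, the fractional saturation.
v = 0.6030 × Vmax = 0.6030 × 310 = 187 nmol/s.

187 nmol/s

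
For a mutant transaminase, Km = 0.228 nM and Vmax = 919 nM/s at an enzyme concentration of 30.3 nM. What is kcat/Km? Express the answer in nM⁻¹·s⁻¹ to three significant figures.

133 nM⁻¹·s⁻¹

kcat = Vmax/[E]total = 919/30.3 = 30.3 s⁻¹.
kcat/Km = 30.3/0.228 = 133 nM⁻¹·s⁻¹.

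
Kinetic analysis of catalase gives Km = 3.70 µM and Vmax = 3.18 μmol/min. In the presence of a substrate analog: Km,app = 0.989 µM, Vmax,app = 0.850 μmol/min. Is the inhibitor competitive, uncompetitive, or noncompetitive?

Both Km and Vmax decrease by the same factor (~3.74-fold) — characteristic of uncompetitive inhibition.

uncompetitive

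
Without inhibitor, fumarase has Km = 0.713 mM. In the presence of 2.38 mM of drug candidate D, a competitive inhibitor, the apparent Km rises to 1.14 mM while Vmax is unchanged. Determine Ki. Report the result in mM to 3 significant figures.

Competitive: Km,app = α·Km with α = 1 + [I]/Ki.
α = Km,app/Km = 1.14/0.713 = 1.599.
Ki = [I]/(α − 1) = 2.38/0.5989 = 3.97 mM.

3.97 mM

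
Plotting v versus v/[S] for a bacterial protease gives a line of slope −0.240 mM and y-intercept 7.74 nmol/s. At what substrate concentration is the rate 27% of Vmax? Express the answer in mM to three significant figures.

The Eadie–Hofstee slope gives Km = 0.240 mM (slope = −Km).
v/Vmax = [S]/(Km+[S]) = 0.27 ⇒ [S] = Km·0.27/(1−0.27) = 0.240 × 0.3699 = 0.0888 mM.

0.0888 mM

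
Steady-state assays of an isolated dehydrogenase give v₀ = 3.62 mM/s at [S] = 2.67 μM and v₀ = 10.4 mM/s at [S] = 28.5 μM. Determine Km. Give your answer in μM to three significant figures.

6.84 μM

In reciprocal form, 1/v = (Km/Vmax)·(1/[S]) + 1/Vmax. The two points give (1/[S], 1/v) = (0.3745, 0.2762) and (0.03509, 0.09615).
Slope = (0.2762 − 0.09615)/(0.3745 − 0.03509) = 0.5305; intercept = 0.2762 − 0.5305×0.3745 = 0.07754.
Vmax = 1/intercept = 12.9 mM/s; Km = slope × Vmax = 0.5305 × 12.9 = 6.84 μM.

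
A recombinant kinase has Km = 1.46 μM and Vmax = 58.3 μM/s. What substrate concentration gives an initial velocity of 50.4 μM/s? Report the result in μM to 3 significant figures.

The required fractional saturation is v/Vmax = 50.4/58.3 = 0.8645.
Then [S]/(Km+[S]) = 0.8645 ⇒ [S] = 1.46 × 0.8645/(1 − 0.8645) = 9.31 μM.

9.31 μM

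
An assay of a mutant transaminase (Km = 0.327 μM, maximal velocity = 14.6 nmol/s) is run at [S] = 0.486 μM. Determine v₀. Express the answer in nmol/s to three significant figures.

[S]/(Km+[S]) = 0.486/0.8130 = 0.5978, the fractional saturation.
v = 0.5978 × Vmax = 0.5978 × 14.6 = 8.73 nmol/s.

8.73 nmol/s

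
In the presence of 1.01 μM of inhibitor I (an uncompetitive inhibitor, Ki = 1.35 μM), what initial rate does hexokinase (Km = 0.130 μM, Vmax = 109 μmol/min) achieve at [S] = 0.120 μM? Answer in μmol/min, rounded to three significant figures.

38.5 μmol/min

With α = 1 + [I]/Ki = 1 + 1.01/1.35 = 1.748, the uncompetitive rate law is v = (Vmax/α)·[S] / (Km/α + [S]).
v = (109/1.748)×0.120 / (0.130/1.748 + 0.120) = 7.482/0.1944 = 38.5 μmol/min.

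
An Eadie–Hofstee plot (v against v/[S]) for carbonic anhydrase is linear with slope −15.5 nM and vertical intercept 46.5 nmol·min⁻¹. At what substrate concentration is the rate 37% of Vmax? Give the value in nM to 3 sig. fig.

The Eadie–Hofstee slope gives Km = 15.5 nM (slope = −Km).
v/Vmax = [S]/(Km+[S]) = 0.37 ⇒ [S] = Km·0.37/(1−0.37) = 15.5 × 0.5873 = 9.10 nM.

9.10 nM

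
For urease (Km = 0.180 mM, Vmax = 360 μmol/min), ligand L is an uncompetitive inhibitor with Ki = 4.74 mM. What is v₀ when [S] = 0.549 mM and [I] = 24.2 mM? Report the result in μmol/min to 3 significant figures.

With α = 1 + [I]/Ki = 1 + 24.2/4.74 = 6.105, the uncompetitive rate law is v = (Vmax/α)·[S] / (Km/α + [S]).
v = (360/6.105)×0.549 / (0.180/6.105 + 0.549) = 32.37/0.5785 = 56.0 μmol/min.

56.0 μmol/min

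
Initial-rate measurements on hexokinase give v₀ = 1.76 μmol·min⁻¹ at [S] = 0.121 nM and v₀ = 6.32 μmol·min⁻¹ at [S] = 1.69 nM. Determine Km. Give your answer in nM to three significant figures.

From v = Vmax[S]/(Km+[S]), each point gives Vmax = v(Km+[S])/[S].
Equating: 1.76(Km+0.121)/0.121 = 6.32(Km+1.69)/1.69.
14.55·Km + 1.76 = 3.740·Km + 6.32, so (14.55 − 3.740)·Km = 6.32 − 1.76.
Km = 4.560/10.81 = 0.422 nM; then Vmax = 1.76(0.422+0.121)/0.121 = 7.90 μmol·min⁻¹.

0.422 nM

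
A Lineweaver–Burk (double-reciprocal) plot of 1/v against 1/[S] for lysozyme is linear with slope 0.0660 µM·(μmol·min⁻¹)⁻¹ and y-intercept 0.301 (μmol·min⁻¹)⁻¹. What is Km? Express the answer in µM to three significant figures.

0.219 µM

y-intercept = 1/Vmax ⇒ Vmax = 3.32 μmol·min⁻¹; slope = Km/Vmax ⇒ Km = slope × Vmax.
Km = 0.0660 × 3.32 = 0.219 µM.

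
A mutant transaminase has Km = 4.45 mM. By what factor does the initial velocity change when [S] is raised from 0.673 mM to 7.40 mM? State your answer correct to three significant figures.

4.75

Since Vmax cancels, v₂/v₁ = [S]₂(Km+[S]₁) / [S]₁(Km+[S]₂).
= 7.40×(4.45+0.673) / (0.673×(4.45+7.40)) = 37.91/7.975 = 4.75.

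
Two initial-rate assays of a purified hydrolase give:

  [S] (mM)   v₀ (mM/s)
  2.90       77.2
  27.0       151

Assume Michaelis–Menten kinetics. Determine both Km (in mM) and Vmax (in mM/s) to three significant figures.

Km = 3.51 mM; Vmax = 171 mM/s

From v = Vmax[S]/(Km+[S]), each point gives Vmax = v(Km+[S])/[S].
Equating: 77.2(Km+2.90)/2.90 = 151(Km+27.0)/27.0.
26.62·Km + 77.2 = 5.593·Km + 151, so (26.62 − 5.593)·Km = 151 − 77.2.
Km = 73.80/21.03 = 3.51 mM; then Vmax = 77.2(3.51+2.90)/2.90 = 171 mM/s.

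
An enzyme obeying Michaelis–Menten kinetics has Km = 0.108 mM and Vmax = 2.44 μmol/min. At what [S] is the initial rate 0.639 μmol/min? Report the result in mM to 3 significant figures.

0.0383 mM

The required fractional saturation is v/Vmax = 0.639/2.44 = 0.2619.
Then [S]/(Km+[S]) = 0.2619 ⇒ [S] = 0.108 × 0.2619/(1 − 0.2619) = 0.0383 mM.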